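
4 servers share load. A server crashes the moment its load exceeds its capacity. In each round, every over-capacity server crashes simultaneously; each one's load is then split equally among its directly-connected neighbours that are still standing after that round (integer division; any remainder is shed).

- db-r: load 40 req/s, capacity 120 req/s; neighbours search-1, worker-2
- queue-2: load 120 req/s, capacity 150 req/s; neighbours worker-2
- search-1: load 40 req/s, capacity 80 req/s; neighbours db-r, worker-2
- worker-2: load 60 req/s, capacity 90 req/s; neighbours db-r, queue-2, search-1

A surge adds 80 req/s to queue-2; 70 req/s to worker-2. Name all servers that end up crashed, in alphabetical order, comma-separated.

db-r, queue-2, search-1, worker-2

Round 1 — queue-2 at 200 > 150; worker-2 at 130 > 90. queue-2, worker-2 crash.
  queue-2 sheds 200 req/s: no online neighbours, lost.
  worker-2 sheds 130 req/s to db-r, search-1: 65 each.
    db-r: 40+65 = 105 ≤ 120
    search-1: 40+65 = 105 > 80
Round 2 — search-1 crashes.
  search-1 sheds 105 req/s to db-r: 105 each.
    db-r: 105+105 = 210 > 120
Round 3 — db-r crashes.
  db-r sheds 210 req/s: no online neighbours, lost.
No further crashes.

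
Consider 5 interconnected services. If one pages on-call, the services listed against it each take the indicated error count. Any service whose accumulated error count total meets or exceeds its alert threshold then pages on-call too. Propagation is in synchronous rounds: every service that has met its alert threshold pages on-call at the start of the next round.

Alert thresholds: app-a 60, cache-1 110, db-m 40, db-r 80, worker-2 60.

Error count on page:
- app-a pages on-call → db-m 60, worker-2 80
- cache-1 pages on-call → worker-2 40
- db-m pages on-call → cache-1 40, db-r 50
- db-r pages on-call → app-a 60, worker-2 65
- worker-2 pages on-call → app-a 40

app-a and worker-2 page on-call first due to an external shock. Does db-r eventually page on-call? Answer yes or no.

Round 1 — app-a, worker-2 page on-call (initial).
  db-m: +60 → 60 ≥ 40
Round 2 — db-m pages on-call.
  cache-1: +40 → 40 < 110
  db-r: +50 → 50 < 80
No further pages.

no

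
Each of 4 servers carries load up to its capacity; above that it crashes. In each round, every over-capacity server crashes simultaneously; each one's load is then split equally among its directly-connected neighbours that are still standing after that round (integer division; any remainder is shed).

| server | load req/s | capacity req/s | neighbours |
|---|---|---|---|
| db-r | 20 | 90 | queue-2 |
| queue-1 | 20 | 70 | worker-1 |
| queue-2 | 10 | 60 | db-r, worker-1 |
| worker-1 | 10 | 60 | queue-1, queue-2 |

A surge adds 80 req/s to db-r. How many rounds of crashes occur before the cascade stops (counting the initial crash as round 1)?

Round 1 — db-r at 100 > 90. db-r crashes.
  db-r sheds 100 req/s to queue-2: 100 each.
    queue-2: 10+100 = 110 > 60
Round 2 — queue-2 crashes.
  queue-2 sheds 110 req/s to worker-1: 110 each.
    worker-1: 10+110 = 120 > 60
Round 3 — worker-1 crashes.
  worker-1 sheds 120 req/s to queue-1: 120 each.
    queue-1: 20+120 = 140 > 70
Round 4 — queue-1 crashes.
  queue-1 sheds 140 req/s: no online neighbours, lost.
No further crashes.

4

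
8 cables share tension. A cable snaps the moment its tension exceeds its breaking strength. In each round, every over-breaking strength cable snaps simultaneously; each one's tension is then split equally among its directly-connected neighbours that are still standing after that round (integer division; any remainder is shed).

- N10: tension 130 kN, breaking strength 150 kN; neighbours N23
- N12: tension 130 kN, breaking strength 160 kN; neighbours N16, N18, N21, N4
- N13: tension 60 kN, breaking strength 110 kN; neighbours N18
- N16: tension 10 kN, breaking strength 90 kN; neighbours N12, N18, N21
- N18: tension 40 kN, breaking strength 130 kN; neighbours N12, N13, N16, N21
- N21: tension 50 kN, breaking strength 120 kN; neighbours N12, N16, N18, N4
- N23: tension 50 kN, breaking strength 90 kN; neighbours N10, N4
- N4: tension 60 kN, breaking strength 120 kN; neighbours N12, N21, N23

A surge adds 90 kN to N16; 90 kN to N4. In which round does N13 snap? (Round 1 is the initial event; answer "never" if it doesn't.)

4

Round 1 — N16 at 100 > 90; N4 at 150 > 120. N16, N4 snap.
  N16 sheds 100 kN to N12, N18, N21: 33 each (1 lost).
    N12: 130+33 = 163 > 160
    N18: 40+33 = 73 ≤ 130
    N21: 50+33 = 83 ≤ 120
  N4 sheds 150 kN to N12, N21, N23: 50 each.
    N12: 163+50 = 213 > 160
    N21: 83+50 = 133 > 120
    N23: 50+50 = 100 > 90
Round 2 — N12, N21, N23 snap.
  N12 sheds 213 kN to N18: 213 each.
    N18: 73+213 = 286 > 130
  N21 sheds 133 kN to N18: 133 each.
    N18: 286+133 = 419 > 130
  N23 sheds 100 kN to N10: 100 each.
    N10: 130+100 = 230 > 150
Round 3 — N10, N18 snap.
  N10 sheds 230 kN: no online neighbours, lost.
  N18 sheds 419 kN to N13: 419 each.
    N13: 60+419 = 479 > 110
Round 4 — N13 snaps.
  N13 sheds 479 kN: no online neighbours, lost.
No further breaks.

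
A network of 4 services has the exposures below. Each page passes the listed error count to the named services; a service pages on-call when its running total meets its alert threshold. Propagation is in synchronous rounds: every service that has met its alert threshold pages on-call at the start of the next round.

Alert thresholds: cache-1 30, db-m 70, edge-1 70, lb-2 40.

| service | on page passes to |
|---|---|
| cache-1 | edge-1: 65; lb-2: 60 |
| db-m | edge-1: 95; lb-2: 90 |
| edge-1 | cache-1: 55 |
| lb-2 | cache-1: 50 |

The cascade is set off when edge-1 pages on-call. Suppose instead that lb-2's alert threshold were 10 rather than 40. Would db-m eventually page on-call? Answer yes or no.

no

With lb-2's alert threshold at 10:
Round 1 — edge-1 pages on-call (initial).
  cache-1: +55 → 55 ≥ 30
Round 2 — cache-1 pages on-call.
  lb-2: +60 → 60 ≥ 10
Round 3 — lb-2 pages on-call.
No further pages.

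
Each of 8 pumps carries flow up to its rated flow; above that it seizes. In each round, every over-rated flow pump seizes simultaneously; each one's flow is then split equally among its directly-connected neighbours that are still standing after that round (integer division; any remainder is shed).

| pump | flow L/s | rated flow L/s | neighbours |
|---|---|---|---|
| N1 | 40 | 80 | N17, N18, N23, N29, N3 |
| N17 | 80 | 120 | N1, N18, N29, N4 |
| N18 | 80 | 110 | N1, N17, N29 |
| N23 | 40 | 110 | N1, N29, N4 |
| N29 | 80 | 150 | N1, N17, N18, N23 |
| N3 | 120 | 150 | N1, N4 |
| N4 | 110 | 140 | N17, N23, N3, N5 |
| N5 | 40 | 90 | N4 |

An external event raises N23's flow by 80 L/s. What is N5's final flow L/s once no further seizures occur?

Round 1 — N23 at 120 > 110. N23 seizes.
  N23 sheds 120 L/s to N1, N29, N4: 40 each.
    N1: 40+40 = 80 ≤ 80
    N29: 80+40 = 120 ≤ 150
    N4: 110+40 = 150 > 140
Round 2 — N4 seizes.
  N4 sheds 150 L/s to N17, N3, N5: 50 each.
    N17: 80+50 = 130 > 120
    N3: 120+50 = 170 > 150
    N5: 40+50 = 90 ≤ 90
Round 3 — N17, N3 seize.
  N17 sheds 130 L/s to N1, N18, N29: 43 each (1 lost).
    N1: 80+43 = 123 > 80
    N18: 80+43 = 123 > 110
    N29: 120+43 = 163 > 150
  N3 sheds 170 L/s to N1: 170 each.
    N1: 123+170 = 293 > 80
Round 4 — N1, N18, N29 seize.
  N1 sheds 293 L/s: no online neighbours, lost.
  N18 sheds 123 L/s: no online neighbours, lost.
  N29 sheds 163 L/s: no online neighbours, lost.
No further seizures.

90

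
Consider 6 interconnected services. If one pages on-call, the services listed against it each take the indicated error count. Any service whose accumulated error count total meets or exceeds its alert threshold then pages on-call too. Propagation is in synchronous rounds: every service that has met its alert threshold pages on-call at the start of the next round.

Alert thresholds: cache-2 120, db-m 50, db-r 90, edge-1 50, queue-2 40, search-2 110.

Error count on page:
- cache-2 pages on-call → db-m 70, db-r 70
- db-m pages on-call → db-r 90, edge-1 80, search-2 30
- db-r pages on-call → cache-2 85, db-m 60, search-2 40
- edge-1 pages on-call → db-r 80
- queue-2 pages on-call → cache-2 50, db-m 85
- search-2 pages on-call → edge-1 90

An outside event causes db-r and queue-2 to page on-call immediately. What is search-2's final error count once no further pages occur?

70

Round 1 — db-r, queue-2 page on-call (initial).
  cache-2: +85+50 → 135 ≥ 120
  db-m: +60+85 → 145 ≥ 50
  search-2: +40 → 40 < 110
Round 2 — cache-2, db-m page on-call.
  edge-1: +80 → 80 ≥ 50
  search-2: +30 → 70 < 110
Round 3 — edge-1 pages on-call.
No further pages.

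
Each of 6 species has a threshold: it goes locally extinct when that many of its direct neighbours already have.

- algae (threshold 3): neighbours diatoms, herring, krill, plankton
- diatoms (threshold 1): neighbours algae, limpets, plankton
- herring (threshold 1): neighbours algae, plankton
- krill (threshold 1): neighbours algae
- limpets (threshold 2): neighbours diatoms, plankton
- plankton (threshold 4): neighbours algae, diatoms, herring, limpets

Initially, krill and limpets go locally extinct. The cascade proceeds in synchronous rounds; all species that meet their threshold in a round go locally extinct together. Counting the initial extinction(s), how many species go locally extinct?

Round 1 — krill, limpets go locally extinct (initial).
Round 2 — checking thresholds:
  algae: 1 of 4 neighbours < 3, not yet.
  diatoms: 1 of 3 neighbours ≥ 1, goes locally extinct.
  plankton: 1 of 4 neighbours < 4, not yet.
Round 3 — no new extinctions; cascade stops.

3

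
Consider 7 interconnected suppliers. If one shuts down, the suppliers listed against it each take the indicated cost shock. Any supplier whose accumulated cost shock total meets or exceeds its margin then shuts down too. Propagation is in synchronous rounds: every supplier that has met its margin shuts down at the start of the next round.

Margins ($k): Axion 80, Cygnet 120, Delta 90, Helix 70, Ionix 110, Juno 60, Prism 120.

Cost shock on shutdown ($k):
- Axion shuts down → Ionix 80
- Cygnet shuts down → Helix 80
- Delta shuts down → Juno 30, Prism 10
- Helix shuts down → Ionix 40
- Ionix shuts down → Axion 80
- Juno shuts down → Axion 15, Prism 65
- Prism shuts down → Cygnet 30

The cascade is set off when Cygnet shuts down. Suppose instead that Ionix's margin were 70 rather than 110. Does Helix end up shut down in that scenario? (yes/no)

With Ionix's margin at 70:
Round 1 — Cygnet shuts down (initial).
  Helix: +80 → 80 ≥ 70
Round 2 — Helix shuts down.
  Ionix: +40 → 40 < 70
No further shutdowns.

yes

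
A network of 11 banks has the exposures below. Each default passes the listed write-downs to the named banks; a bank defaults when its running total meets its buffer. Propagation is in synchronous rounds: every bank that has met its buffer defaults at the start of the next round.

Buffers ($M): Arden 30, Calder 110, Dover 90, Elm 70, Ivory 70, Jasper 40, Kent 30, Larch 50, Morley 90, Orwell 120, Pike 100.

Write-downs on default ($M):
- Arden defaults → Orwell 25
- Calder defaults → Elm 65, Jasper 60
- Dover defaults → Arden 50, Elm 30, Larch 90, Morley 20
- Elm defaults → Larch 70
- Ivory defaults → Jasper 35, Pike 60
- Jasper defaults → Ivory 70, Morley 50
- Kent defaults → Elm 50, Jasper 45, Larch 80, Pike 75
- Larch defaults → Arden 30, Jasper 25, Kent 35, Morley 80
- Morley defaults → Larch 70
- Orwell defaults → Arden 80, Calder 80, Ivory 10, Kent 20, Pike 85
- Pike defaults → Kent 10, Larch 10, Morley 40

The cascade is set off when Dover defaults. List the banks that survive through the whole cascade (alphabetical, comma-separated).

Calder, Orwell

Round 1 — Dover defaults (initial).
  Arden: +50 → 50 ≥ 30
  Elm: +30 → 30 < 70
  Larch: +90 → 90 ≥ 50
  Morley: +20 → 20 < 90
Round 2 — Arden, Larch default.
  Jasper: +25 → 25 < 40
  Kent: +35 → 35 ≥ 30
  Morley: +80 → 100 ≥ 90
  Orwell: +25 → 25 < 120
Round 3 — Kent, Morley default.
  Elm: +50 → 80 ≥ 70
  Jasper: +45 → 70 ≥ 40
  Pike: +75 → 75 < 100
Round 4 — Elm, Jasper default.
  Ivory: +70 → 70 ≥ 70
Round 5 — Ivory defaults.
  Pike: +60 → 135 ≥ 100
Round 6 — Pike defaults.
No further defaults.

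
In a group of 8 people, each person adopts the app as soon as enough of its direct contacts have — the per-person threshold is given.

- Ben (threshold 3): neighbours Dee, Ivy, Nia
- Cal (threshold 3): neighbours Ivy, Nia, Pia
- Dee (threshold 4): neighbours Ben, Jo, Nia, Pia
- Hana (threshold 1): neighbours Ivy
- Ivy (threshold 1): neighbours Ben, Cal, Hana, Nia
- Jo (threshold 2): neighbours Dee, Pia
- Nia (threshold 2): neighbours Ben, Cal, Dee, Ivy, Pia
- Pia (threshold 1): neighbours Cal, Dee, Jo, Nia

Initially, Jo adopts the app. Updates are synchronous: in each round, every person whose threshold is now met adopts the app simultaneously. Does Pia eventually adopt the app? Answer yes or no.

yes

Round 1 — Jo adopts the app (initial).
Round 2 — checking thresholds:
  Dee: 1 of 4 neighbours < 4, holds.
  Pia: 1 of 4 neighbours ≥ 1, adopts the app.
Round 3 — no new adoptions; cascade stops.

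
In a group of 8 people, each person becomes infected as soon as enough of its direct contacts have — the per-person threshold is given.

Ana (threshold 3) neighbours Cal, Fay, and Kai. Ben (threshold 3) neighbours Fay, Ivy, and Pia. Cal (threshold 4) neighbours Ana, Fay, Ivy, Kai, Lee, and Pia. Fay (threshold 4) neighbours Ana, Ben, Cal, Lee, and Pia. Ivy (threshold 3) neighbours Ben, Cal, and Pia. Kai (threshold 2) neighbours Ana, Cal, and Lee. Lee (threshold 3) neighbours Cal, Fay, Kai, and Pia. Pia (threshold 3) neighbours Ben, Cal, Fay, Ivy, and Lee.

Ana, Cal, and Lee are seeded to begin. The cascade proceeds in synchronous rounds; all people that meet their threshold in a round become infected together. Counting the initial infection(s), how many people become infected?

Round 1 — Ana, Cal, Lee become infected (initial).
Round 2 — checking thresholds:
  Fay: 3 of 5 neighbours < 4, below threshold.
  Ivy: 1 of 3 neighbours < 3, below threshold.
  Kai: 3 of 3 neighbours ≥ 2, becomes infected.
  Pia: 2 of 5 neighbours < 3, below threshold.
Round 3 — no new infections; cascade stops.

4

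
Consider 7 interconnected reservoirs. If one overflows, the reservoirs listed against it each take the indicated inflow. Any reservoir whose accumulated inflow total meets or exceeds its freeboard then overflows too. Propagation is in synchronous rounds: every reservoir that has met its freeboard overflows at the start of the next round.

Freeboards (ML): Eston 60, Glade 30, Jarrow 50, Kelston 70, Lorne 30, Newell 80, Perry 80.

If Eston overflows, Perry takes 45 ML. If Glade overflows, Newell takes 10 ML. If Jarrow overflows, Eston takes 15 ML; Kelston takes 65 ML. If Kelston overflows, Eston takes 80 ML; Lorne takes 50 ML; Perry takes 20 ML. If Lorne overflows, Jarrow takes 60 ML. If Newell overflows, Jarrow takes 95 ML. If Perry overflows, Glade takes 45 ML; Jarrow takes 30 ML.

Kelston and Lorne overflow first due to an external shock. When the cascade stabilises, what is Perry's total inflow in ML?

Round 1 — Kelston, Lorne overflow (initial).
  Eston: +80 → 80 ≥ 60
  Jarrow: +60 → 60 ≥ 50
  Perry: +20 → 20 < 80
Round 2 — Eston, Jarrow overflow.
  Perry: +45 → 65 < 80
No further overflows.

65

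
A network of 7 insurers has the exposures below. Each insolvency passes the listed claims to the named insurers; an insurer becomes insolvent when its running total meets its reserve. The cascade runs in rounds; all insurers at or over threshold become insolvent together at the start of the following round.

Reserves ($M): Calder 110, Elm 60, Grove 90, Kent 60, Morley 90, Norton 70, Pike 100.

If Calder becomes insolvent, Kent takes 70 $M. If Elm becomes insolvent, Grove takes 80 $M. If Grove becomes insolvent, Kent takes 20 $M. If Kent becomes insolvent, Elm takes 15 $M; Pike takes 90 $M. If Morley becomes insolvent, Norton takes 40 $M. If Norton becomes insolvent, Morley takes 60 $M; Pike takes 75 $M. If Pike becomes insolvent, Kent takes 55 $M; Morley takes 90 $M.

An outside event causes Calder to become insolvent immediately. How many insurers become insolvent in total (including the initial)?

Round 1 — Calder becomes insolvent (initial).
  Kent: +70 → 70 ≥ 60
Round 2 — Kent becomes insolvent.
  Elm: +15 → 15 < 60
  Pike: +90 → 90 < 100
No further insolvencies.

2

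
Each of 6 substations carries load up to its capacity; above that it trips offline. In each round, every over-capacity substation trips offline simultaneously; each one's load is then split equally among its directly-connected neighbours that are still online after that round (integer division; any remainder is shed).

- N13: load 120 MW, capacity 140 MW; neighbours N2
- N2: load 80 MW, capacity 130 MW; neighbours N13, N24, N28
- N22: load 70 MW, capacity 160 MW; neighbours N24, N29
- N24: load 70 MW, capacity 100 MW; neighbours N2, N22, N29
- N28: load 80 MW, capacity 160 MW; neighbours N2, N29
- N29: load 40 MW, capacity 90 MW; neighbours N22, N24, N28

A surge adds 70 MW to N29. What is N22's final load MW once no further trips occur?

Round 1 — N29 at 110 > 90. N29 trips offline.
  N29 sheds 110 MW to N22, N24, N28: 36 each (2 lost).
    N22: 70+36 = 106 ≤ 160
    N24: 70+36 = 106 > 100
    N28: 80+36 = 116 ≤ 160
Round 2 — N24 trips offline.
  N24 sheds 106 MW to N2, N22: 53 each.
    N2: 80+53 = 133 > 130
    N22: 106+53 = 159 ≤ 160
Round 3 — N2 trips offline.
  N2 sheds 133 MW to N13, N28: 66 each (1 lost).
    N13: 120+66 = 186 > 140
    N28: 116+66 = 182 > 160
Round 4 — N13, N28 trip offline.
  N13 sheds 186 MW: no online neighbours, lost.
  N28 sheds 182 MW: no online neighbours, lost.
No further trips.

159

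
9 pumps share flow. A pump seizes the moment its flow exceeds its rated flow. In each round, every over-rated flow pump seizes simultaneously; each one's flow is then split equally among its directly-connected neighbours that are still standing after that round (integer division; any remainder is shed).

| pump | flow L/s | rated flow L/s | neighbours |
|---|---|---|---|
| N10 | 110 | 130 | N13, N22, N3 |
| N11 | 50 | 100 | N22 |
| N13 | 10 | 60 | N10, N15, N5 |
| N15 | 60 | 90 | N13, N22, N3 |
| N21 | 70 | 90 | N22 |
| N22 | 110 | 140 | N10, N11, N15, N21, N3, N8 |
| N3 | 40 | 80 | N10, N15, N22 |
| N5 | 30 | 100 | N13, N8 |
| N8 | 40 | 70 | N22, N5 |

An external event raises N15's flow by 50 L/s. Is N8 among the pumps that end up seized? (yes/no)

Round 1 — N15 at 110 > 90. N15 seizes.
  N15 sheds 110 L/s to N13, N22, N3: 36 each (2 lost).
    N13: 10+36 = 46 ≤ 60
    N22: 110+36 = 146 > 140
    N3: 40+36 = 76 ≤ 80
Round 2 — N22 seizes.
  N22 sheds 146 L/s to N10, N11, N21, N3, N8: 29 each (1 lost).
    N10: 110+29 = 139 > 130
    N11: 50+29 = 79 ≤ 100
    N21: 70+29 = 99 > 90
    N3: 76+29 = 105 > 80
    N8: 40+29 = 69 ≤ 70
Round 3 — N10, N21, N3 seize.
  N10 sheds 139 L/s to N13: 139 each.
    N13: 46+139 = 185 > 60
  N21 sheds 99 L/s: no online neighbours, lost.
  N3 sheds 105 L/s: no online neighbours, lost.
Round 4 — N13 seizes.
  N13 sheds 185 L/s to N5: 185 each.
    N5: 30+185 = 215 > 100
Round 5 — N5 seizes.
  N5 sheds 215 L/s to N8: 215 each.
    N8: 69+215 = 284 > 70
Round 6 — N8 seizes.
  N8 sheds 284 L/s: no online neighbours, lost.
No further seizures.

yes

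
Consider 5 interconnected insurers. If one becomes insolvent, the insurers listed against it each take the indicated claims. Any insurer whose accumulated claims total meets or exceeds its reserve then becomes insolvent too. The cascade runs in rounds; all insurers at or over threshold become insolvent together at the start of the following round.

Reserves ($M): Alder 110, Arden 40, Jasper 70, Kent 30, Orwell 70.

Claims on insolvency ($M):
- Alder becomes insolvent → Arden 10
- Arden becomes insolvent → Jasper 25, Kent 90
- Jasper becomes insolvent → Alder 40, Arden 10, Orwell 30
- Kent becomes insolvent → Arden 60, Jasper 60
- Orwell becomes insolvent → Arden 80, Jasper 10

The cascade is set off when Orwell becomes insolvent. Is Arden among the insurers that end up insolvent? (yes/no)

yes

Round 1 — Orwell becomes insolvent (initial).
  Arden: +80 → 80 ≥ 40
  Jasper: +10 → 10 < 70
Round 2 — Arden becomes insolvent.
  Jasper: +25 → 35 < 70
  Kent: +90 → 90 ≥ 30
Round 3 — Kent becomes insolvent.
  Jasper: +60 → 95 ≥ 70
Round 4 — Jasper becomes insolvent.
  Alder: +40 → 40 < 110
No further insolvencies.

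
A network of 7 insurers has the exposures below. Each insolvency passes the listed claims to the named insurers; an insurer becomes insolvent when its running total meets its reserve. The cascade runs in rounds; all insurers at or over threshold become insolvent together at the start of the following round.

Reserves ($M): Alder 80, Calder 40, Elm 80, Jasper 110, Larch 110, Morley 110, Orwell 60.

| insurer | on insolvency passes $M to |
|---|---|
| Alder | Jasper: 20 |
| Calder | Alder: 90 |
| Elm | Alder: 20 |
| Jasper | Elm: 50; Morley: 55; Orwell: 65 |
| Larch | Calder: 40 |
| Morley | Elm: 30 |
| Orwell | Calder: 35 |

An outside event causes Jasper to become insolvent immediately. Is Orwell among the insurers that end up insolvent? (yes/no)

Round 1 — Jasper becomes insolvent (initial).
  Elm: +50 → 50 < 80
  Morley: +55 → 55 < 110
  Orwell: +65 → 65 ≥ 60
Round 2 — Orwell becomes insolvent.
  Calder: +35 → 35 < 40
No further insolvencies.

yes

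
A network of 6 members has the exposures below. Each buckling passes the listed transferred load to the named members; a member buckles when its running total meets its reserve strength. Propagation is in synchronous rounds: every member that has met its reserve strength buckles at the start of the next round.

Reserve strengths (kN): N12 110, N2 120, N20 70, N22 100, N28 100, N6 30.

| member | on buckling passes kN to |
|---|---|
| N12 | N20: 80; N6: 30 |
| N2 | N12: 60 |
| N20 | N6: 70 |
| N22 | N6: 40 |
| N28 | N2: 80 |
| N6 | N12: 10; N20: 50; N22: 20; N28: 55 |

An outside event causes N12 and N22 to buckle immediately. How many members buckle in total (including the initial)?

Round 1 — N12, N22 buckle (initial).
  N20: +80 → 80 ≥ 70
  N6: +30+40 → 70 ≥ 30
Round 2 — N20, N6 buckle.
  N28: +55 → 55 < 100
No further bucklings.

4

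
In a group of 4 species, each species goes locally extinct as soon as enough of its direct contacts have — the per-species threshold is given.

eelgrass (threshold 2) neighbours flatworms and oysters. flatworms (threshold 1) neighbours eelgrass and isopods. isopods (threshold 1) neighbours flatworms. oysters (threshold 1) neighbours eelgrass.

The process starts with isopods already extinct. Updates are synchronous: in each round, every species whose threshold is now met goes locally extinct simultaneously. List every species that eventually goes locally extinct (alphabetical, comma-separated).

Round 1 — isopods goes locally extinct (initial).
Round 2 — checking thresholds:
  flatworms: 1 of 2 neighbours ≥ 1, goes locally extinct.
Round 3 — no new extinctions; cascade stops.

flatworms, isopods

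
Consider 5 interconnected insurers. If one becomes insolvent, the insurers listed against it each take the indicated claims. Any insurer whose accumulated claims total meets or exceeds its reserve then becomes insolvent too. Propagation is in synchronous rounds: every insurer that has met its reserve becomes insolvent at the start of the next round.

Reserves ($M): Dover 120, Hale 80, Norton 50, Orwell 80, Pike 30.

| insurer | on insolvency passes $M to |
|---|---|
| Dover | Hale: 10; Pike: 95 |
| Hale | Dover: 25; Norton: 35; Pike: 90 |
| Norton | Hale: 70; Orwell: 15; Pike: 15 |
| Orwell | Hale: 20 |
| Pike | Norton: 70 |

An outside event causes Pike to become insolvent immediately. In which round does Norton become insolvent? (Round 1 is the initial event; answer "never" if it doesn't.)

Round 1 — Pike becomes insolvent (initial).
  Norton: +70 → 70 ≥ 50
Round 2 — Norton becomes insolvent.
  Hale: +70 → 70 < 80
  Orwell: +15 → 15 < 80
No further insolvencies.

2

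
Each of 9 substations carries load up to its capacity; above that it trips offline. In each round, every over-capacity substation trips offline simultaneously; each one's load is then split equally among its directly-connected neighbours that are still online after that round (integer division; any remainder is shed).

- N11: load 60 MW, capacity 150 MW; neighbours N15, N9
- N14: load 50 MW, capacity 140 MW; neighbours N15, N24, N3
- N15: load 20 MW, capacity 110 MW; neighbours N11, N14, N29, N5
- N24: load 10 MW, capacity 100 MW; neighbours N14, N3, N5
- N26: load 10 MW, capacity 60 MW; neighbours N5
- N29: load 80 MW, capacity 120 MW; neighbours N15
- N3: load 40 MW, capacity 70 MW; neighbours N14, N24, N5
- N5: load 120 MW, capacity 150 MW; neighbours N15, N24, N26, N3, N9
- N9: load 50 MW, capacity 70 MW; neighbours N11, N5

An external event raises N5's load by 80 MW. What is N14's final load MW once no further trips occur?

90

Round 1 — N5 at 200 > 150. N5 trips offline.
  N5 sheds 200 MW to N15, N24, N26, N3, N9: 40 each.
    N15: 20+40 = 60 ≤ 110
    N24: 10+40 = 50 ≤ 100
    N26: 10+40 = 50 ≤ 60
    N3: 40+40 = 80 > 70
    N9: 50+40 = 90 > 70
Round 2 — N3, N9 trip offline.
  N3 sheds 80 MW to N14, N24: 40 each.
    N14: 50+40 = 90 ≤ 140
    N24: 50+40 = 90 ≤ 100
  N9 sheds 90 MW to N11: 90 each.
    N11: 60+90 = 150 ≤ 150
No further trips.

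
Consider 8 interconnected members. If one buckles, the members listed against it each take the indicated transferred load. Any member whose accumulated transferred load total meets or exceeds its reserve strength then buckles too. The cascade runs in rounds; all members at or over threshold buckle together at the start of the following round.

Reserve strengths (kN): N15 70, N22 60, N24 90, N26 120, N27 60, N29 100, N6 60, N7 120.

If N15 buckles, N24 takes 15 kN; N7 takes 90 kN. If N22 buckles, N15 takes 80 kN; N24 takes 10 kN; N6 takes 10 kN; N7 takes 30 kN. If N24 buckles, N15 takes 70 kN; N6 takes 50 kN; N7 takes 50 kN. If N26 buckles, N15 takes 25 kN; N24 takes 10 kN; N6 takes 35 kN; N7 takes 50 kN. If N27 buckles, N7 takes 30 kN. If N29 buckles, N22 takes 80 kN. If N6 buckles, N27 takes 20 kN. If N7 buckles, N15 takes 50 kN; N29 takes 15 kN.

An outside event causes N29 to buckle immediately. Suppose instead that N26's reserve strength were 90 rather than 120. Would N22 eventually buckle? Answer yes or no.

yes

With N26's reserve strength at 90:
Round 1 — N29 buckles (initial).
  N22: +80 → 80 ≥ 60
Round 2 — N22 buckles.
  N15: +80 → 80 ≥ 70
  N24: +10 → 10 < 90
  N6: +10 → 10 < 60
  N7: +30 → 30 < 120
Round 3 — N15 buckles.
  N24: +15 → 25 < 90
  N7: +90 → 120 ≥ 120
Round 4 — N7 buckles.
No further bucklings.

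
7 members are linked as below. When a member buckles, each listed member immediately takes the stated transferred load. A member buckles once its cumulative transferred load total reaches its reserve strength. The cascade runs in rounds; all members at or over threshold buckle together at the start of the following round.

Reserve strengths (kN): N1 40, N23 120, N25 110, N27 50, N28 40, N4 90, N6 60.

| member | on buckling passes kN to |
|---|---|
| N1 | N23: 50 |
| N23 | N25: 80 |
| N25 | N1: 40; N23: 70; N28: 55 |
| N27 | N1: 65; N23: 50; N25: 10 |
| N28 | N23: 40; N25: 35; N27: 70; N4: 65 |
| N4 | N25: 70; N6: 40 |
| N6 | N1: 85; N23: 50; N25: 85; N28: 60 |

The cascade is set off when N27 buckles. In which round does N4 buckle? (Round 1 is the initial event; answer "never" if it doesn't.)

Round 1 — N27 buckles (initial).
  N1: +65 → 65 ≥ 40
  N23: +50 → 50 < 120
  N25: +10 → 10 < 110
Round 2 — N1 buckles.
  N23: +50 → 100 < 120
No further bucklings.

never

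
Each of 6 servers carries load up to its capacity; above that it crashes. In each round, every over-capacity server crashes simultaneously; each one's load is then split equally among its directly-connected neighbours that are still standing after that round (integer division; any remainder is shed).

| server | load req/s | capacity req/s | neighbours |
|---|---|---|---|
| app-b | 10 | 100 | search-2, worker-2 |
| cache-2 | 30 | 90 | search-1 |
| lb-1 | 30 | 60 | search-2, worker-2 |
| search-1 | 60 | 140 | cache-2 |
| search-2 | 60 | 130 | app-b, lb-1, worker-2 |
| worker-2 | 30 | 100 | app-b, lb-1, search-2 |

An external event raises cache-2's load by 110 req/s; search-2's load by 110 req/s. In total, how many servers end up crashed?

6

Round 1 — cache-2 at 140 > 90; search-2 at 170 > 130. cache-2, search-2 crash.
  cache-2 sheds 140 req/s to search-1: 140 each.
    search-1: 60+140 = 200 > 140
  search-2 sheds 170 req/s to app-b, lb-1, worker-2: 56 each (2 lost).
    app-b: 10+56 = 66 ≤ 100
    lb-1: 30+56 = 86 > 60
    worker-2: 30+56 = 86 ≤ 100
Round 2 — lb-1, search-1 crash.
  lb-1 sheds 86 req/s to worker-2: 86 each.
    worker-2: 86+86 = 172 > 100
  search-1 sheds 200 req/s: no online neighbours, lost.
Round 3 — worker-2 crashes.
  worker-2 sheds 172 req/s to app-b: 172 each.
    app-b: 66+172 = 238 > 100
Round 4 — app-b crashes.
  app-b sheds 238 req/s: no online neighbours, lost.
No further crashes.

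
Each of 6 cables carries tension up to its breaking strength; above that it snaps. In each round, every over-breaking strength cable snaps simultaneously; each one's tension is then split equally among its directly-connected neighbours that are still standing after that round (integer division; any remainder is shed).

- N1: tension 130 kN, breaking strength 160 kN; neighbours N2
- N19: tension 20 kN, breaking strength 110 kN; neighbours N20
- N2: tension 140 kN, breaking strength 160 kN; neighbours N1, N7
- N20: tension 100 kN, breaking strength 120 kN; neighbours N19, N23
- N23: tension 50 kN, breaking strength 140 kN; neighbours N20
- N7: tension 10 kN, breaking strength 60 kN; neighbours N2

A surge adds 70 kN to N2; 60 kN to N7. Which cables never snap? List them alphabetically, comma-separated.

N19, N20, N23

Round 1 — N2 at 210 > 160; N7 at 70 > 60. N2, N7 snap.
  N2 sheds 210 kN to N1: 210 each.
    N1: 130+210 = 340 > 160
  N7 sheds 70 kN: no online neighbours, lost.
Round 2 — N1 snaps.
  N1 sheds 340 kN: no online neighbours, lost.
No further breaks.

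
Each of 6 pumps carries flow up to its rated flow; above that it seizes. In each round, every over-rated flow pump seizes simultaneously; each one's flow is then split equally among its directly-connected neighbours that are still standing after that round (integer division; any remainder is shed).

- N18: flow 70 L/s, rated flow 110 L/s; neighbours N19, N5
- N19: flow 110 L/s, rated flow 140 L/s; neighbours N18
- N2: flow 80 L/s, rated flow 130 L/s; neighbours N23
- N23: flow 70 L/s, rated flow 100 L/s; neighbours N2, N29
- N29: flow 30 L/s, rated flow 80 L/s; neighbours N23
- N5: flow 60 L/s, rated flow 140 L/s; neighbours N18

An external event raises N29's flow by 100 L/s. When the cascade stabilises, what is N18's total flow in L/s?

Round 1 — N29 at 130 > 80. N29 seizes.
  N29 sheds 130 L/s to N23: 130 each.
    N23: 70+130 = 200 > 100
Round 2 — N23 seizes.
  N23 sheds 200 L/s to N2: 200 each.
    N2: 80+200 = 280 > 130
Round 3 — N2 seizes.
  N2 sheds 280 L/s: no online neighbours, lost.
No further seizures.

70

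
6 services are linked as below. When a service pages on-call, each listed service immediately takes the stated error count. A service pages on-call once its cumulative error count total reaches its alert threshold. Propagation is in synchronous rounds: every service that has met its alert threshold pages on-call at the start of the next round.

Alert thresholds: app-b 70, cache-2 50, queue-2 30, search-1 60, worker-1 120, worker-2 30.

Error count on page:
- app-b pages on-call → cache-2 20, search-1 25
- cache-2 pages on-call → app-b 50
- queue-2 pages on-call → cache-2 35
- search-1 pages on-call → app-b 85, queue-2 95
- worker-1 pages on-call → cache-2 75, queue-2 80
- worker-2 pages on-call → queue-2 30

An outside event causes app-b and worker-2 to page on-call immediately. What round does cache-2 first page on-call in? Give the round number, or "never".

3

Round 1 — app-b, worker-2 page on-call (initial).
  cache-2: +20 → 20 < 50
  queue-2: +30 → 30 ≥ 30
  search-1: +25 → 25 < 60
Round 2 — queue-2 pages on-call.
  cache-2: +35 → 55 ≥ 50
Round 3 — cache-2 pages on-call.
No further pages.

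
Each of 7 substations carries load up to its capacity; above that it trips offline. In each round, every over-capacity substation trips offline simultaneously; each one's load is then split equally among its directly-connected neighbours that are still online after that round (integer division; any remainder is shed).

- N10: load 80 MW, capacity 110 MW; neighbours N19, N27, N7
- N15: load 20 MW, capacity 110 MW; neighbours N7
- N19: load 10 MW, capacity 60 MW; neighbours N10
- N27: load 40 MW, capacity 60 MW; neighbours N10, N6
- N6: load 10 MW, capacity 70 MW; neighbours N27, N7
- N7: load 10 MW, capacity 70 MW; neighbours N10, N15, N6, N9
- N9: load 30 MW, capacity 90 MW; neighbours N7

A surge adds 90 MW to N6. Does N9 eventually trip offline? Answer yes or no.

yes

Round 1 — N6 at 100 > 70. N6 trips offline.
  N6 sheds 100 MW to N27, N7: 50 each.
    N27: 40+50 = 90 > 60
    N7: 10+50 = 60 ≤ 70
Round 2 — N27 trips offline.
  N27 sheds 90 MW to N10: 90 each.
    N10: 80+90 = 170 > 110
Round 3 — N10 trips offline.
  N10 sheds 170 MW to N19, N7: 85 each.
    N19: 10+85 = 95 > 60
    N7: 60+85 = 145 > 70
Round 4 — N19, N7 trip offline.
  N19 sheds 95 MW: no online neighbours, lost.
  N7 sheds 145 MW to N15, N9: 72 each (1 lost).
    N15: 20+72 = 92 ≤ 110
    N9: 30+72 = 102 > 90
Round 5 — N9 trips offline.
  N9 sheds 102 MW: no online neighbours, lost.
No further trips.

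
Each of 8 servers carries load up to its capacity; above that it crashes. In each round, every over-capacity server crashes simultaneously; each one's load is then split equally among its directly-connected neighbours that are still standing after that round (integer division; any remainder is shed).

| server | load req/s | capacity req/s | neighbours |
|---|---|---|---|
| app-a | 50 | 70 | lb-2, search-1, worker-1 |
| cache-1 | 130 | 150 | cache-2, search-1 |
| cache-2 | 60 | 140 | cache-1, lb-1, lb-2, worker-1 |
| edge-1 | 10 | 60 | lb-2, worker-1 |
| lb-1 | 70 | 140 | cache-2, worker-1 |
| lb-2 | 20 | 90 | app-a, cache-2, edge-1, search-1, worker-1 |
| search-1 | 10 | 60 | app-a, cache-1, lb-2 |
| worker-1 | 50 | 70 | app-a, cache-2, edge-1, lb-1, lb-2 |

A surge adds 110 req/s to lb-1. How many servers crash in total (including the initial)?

8

Round 1 — lb-1 at 180 > 140. lb-1 crashes.
  lb-1 sheds 180 req/s to cache-2, worker-1: 90 each.
    cache-2: 60+90 = 150 > 140
    worker-1: 50+90 = 140 > 70
Round 2 — cache-2, worker-1 crash.
  cache-2 sheds 150 req/s to cache-1, lb-2: 75 each.
    cache-1: 130+75 = 205 > 150
    lb-2: 20+75 = 95 > 90
  worker-1 sheds 140 req/s to app-a, edge-1, lb-2: 46 each (2 lost).
    app-a: 50+46 = 96 > 70
    edge-1: 10+46 = 56 ≤ 60
    lb-2: 95+46 = 141 > 90
Round 3 — app-a, cache-1, lb-2 crash.
  app-a sheds 96 req/s to search-1: 96 each.
    search-1: 10+96 = 106 > 60
  cache-1 sheds 205 req/s to search-1: 205 each.
    search-1: 106+205 = 311 > 60
  lb-2 sheds 141 req/s to edge-1, search-1: 70 each (1 lost).
    edge-1: 56+70 = 126 > 60
    search-1: 311+70 = 381 > 60
Round 4 — edge-1, search-1 crash.
  edge-1 sheds 126 req/s: no online neighbours, lost.
  search-1 sheds 381 req/s: no online neighbours, lost.
No further crashes.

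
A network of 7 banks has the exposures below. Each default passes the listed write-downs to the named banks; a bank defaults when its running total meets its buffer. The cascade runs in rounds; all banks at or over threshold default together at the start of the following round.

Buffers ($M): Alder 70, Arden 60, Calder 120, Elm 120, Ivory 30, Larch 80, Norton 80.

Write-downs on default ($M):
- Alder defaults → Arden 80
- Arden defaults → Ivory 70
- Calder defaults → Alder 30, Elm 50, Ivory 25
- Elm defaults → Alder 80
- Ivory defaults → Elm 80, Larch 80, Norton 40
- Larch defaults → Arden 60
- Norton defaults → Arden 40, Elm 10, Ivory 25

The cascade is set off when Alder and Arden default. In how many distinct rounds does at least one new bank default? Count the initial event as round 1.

3

Round 1 — Alder, Arden default (initial).
  Ivory: +70 → 70 ≥ 30
Round 2 — Ivory defaults.
  Elm: +80 → 80 < 120
  Larch: +80 → 80 ≥ 80
  Norton: +40 → 40 < 80
Round 3 — Larch defaults.
No further defaults.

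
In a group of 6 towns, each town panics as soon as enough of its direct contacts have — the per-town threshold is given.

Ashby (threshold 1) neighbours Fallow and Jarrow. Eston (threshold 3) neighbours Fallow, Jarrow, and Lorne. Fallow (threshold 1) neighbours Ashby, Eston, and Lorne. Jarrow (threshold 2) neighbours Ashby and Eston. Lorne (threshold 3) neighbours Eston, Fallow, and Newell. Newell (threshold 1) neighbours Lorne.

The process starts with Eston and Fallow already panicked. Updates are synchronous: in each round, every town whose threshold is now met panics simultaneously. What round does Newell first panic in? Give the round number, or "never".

Round 1 — Eston, Fallow panic (initial).
Round 2 — checking thresholds:
  Ashby: 1 of 2 neighbours ≥ 1, panics.
  Jarrow: 1 of 2 neighbours < 2, not yet.
  Lorne: 2 of 3 neighbours < 3, not yet.
Round 3 — checking thresholds:
  Jarrow: 2 of 2 neighbours ≥ 2, panics.
  Lorne: 2 of 3 neighbours < 3, not yet.
Round 4 — no new panics; cascade stops.

never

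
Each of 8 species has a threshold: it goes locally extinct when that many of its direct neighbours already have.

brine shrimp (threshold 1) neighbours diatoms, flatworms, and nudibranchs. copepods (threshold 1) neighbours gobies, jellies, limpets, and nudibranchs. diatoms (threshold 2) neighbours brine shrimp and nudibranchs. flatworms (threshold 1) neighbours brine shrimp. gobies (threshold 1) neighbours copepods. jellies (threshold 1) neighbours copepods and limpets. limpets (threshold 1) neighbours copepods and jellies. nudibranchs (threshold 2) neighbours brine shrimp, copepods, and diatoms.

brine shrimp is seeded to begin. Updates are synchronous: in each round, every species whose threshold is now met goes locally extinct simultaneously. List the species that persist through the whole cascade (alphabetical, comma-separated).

Round 1 — brine shrimp goes locally extinct (initial).
Round 2 — checking thresholds:
  diatoms: 1 of 2 neighbours < 2, below threshold.
  flatworms: 1 of 1 neighbours ≥ 1, goes locally extinct.
  nudibranchs: 1 of 3 neighbours < 2, below threshold.
Round 3 — no new extinctions; cascade stops.

copepods, diatoms, gobies, jellies, limpets, nudibranchs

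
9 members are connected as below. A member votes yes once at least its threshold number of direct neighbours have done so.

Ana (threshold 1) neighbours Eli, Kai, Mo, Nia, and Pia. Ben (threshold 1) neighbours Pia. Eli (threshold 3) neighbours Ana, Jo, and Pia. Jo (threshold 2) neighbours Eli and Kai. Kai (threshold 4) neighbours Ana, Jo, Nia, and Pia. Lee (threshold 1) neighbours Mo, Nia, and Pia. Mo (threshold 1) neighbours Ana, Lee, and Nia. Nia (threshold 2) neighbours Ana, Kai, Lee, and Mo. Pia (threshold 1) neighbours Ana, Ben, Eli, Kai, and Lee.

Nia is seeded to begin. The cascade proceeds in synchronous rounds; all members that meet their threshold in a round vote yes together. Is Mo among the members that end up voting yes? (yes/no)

yes

Round 1 — Nia votes yes (initial).
Round 2 — checking thresholds:
  Ana: 1 of 5 neighbours ≥ 1, votes yes.
  Kai: 1 of 4 neighbours < 4, below threshold.
  Lee: 1 of 3 neighbours ≥ 1, votes yes.
  Mo: 1 of 3 neighbours ≥ 1, votes yes.
Round 3 — checking thresholds:
  Eli: 1 of 3 neighbours < 3, below threshold.
  Kai: 2 of 4 neighbours < 4, below threshold.
  Pia: 2 of 5 neighbours ≥ 1, votes yes.
Round 4 — checking thresholds:
  Ben: 1 of 1 neighbours ≥ 1, votes yes.
  Eli: 2 of 3 neighbours < 3, below threshold.
  Kai: 3 of 4 neighbours < 4, below threshold.
Round 5 — no new yes votes; cascade stops.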